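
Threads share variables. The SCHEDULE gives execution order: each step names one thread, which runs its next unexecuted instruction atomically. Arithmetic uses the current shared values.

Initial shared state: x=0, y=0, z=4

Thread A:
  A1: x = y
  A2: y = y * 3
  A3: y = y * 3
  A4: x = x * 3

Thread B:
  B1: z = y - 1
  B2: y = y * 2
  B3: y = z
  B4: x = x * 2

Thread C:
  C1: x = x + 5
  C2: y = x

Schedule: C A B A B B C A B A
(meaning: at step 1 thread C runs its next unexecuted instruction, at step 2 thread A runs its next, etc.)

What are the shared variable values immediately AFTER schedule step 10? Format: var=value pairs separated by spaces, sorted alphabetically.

Answer: x=0 y=0 z=-1

Derivation:
Step 1: thread C executes C1 (x = x + 5). Shared: x=5 y=0 z=4. PCs: A@0 B@0 C@1
Step 2: thread A executes A1 (x = y). Shared: x=0 y=0 z=4. PCs: A@1 B@0 C@1
Step 3: thread B executes B1 (z = y - 1). Shared: x=0 y=0 z=-1. PCs: A@1 B@1 C@1
Step 4: thread A executes A2 (y = y * 3). Shared: x=0 y=0 z=-1. PCs: A@2 B@1 C@1
Step 5: thread B executes B2 (y = y * 2). Shared: x=0 y=0 z=-1. PCs: A@2 B@2 C@1
Step 6: thread B executes B3 (y = z). Shared: x=0 y=-1 z=-1. PCs: A@2 B@3 C@1
Step 7: thread C executes C2 (y = x). Shared: x=0 y=0 z=-1. PCs: A@2 B@3 C@2
Step 8: thread A executes A3 (y = y * 3). Shared: x=0 y=0 z=-1. PCs: A@3 B@3 C@2
Step 9: thread B executes B4 (x = x * 2). Shared: x=0 y=0 z=-1. PCs: A@3 B@4 C@2
Step 10: thread A executes A4 (x = x * 3). Shared: x=0 y=0 z=-1. PCs: A@4 B@4 C@2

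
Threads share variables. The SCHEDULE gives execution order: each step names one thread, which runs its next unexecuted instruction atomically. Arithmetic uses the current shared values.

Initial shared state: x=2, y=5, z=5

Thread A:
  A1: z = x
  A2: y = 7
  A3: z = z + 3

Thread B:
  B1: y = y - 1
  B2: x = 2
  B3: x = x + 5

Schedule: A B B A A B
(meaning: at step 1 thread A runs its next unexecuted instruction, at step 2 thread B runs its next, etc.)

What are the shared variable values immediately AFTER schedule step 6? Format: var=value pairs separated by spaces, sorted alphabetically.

Step 1: thread A executes A1 (z = x). Shared: x=2 y=5 z=2. PCs: A@1 B@0
Step 2: thread B executes B1 (y = y - 1). Shared: x=2 y=4 z=2. PCs: A@1 B@1
Step 3: thread B executes B2 (x = 2). Shared: x=2 y=4 z=2. PCs: A@1 B@2
Step 4: thread A executes A2 (y = 7). Shared: x=2 y=7 z=2. PCs: A@2 B@2
Step 5: thread A executes A3 (z = z + 3). Shared: x=2 y=7 z=5. PCs: A@3 B@2
Step 6: thread B executes B3 (x = x + 5). Shared: x=7 y=7 z=5. PCs: A@3 B@3

Answer: x=7 y=7 z=5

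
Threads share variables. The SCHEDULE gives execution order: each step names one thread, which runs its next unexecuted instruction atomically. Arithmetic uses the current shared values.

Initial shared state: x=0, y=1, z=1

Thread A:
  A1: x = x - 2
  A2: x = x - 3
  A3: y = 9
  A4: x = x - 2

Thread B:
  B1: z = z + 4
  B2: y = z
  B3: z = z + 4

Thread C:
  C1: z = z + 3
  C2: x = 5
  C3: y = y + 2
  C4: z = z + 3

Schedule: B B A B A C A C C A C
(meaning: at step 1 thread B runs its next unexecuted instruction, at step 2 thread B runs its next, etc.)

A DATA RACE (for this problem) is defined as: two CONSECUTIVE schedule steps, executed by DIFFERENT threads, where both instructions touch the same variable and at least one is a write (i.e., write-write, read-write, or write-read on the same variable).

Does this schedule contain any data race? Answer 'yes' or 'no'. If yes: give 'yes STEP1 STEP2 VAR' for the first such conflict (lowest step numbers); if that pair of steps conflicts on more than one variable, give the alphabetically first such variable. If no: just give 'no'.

Steps 1,2: same thread (B). No race.
Steps 2,3: B(r=z,w=y) vs A(r=x,w=x). No conflict.
Steps 3,4: A(r=x,w=x) vs B(r=z,w=z). No conflict.
Steps 4,5: B(r=z,w=z) vs A(r=x,w=x). No conflict.
Steps 5,6: A(r=x,w=x) vs C(r=z,w=z). No conflict.
Steps 6,7: C(r=z,w=z) vs A(r=-,w=y). No conflict.
Steps 7,8: A(r=-,w=y) vs C(r=-,w=x). No conflict.
Steps 8,9: same thread (C). No race.
Steps 9,10: C(r=y,w=y) vs A(r=x,w=x). No conflict.
Steps 10,11: A(r=x,w=x) vs C(r=z,w=z). No conflict.

Answer: no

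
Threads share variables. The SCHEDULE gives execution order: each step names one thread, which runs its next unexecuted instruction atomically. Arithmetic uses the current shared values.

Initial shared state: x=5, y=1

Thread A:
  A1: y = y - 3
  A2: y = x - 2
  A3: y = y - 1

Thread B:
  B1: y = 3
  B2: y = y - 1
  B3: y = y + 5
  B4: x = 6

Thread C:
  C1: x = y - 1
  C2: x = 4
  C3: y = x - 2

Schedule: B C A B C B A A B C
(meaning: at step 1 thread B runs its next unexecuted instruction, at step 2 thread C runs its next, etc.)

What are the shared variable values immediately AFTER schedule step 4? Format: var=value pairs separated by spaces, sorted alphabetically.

Step 1: thread B executes B1 (y = 3). Shared: x=5 y=3. PCs: A@0 B@1 C@0
Step 2: thread C executes C1 (x = y - 1). Shared: x=2 y=3. PCs: A@0 B@1 C@1
Step 3: thread A executes A1 (y = y - 3). Shared: x=2 y=0. PCs: A@1 B@1 C@1
Step 4: thread B executes B2 (y = y - 1). Shared: x=2 y=-1. PCs: A@1 B@2 C@1

Answer: x=2 y=-1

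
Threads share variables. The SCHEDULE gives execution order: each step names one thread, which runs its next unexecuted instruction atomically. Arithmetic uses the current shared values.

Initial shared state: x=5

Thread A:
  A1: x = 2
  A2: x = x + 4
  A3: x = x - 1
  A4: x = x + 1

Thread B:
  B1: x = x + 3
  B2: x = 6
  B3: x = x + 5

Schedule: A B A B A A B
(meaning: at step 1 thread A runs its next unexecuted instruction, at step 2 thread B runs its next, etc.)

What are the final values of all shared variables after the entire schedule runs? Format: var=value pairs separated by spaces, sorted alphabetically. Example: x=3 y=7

Answer: x=11

Derivation:
Step 1: thread A executes A1 (x = 2). Shared: x=2. PCs: A@1 B@0
Step 2: thread B executes B1 (x = x + 3). Shared: x=5. PCs: A@1 B@1
Step 3: thread A executes A2 (x = x + 4). Shared: x=9. PCs: A@2 B@1
Step 4: thread B executes B2 (x = 6). Shared: x=6. PCs: A@2 B@2
Step 5: thread A executes A3 (x = x - 1). Shared: x=5. PCs: A@3 B@2
Step 6: thread A executes A4 (x = x + 1). Shared: x=6. PCs: A@4 B@2
Step 7: thread B executes B3 (x = x + 5). Shared: x=11. PCs: A@4 B@3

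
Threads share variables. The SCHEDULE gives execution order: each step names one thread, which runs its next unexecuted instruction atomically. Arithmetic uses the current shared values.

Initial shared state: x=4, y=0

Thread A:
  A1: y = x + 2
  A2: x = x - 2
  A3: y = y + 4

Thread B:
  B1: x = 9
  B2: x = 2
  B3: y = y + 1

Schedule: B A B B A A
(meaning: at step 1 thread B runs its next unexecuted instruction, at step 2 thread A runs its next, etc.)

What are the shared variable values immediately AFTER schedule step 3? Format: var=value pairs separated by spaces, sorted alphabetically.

Answer: x=2 y=11

Derivation:
Step 1: thread B executes B1 (x = 9). Shared: x=9 y=0. PCs: A@0 B@1
Step 2: thread A executes A1 (y = x + 2). Shared: x=9 y=11. PCs: A@1 B@1
Step 3: thread B executes B2 (x = 2). Shared: x=2 y=11. PCs: A@1 B@2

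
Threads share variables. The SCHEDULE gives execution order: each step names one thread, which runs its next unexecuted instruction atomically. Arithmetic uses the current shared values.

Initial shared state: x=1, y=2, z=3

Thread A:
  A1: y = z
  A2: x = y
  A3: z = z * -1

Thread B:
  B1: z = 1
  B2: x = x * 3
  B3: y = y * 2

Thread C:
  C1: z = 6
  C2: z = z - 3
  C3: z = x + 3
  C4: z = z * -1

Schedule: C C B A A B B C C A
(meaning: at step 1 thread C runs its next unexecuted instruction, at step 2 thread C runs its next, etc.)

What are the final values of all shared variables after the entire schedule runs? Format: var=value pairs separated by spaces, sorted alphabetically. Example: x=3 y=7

Answer: x=3 y=2 z=6

Derivation:
Step 1: thread C executes C1 (z = 6). Shared: x=1 y=2 z=6. PCs: A@0 B@0 C@1
Step 2: thread C executes C2 (z = z - 3). Shared: x=1 y=2 z=3. PCs: A@0 B@0 C@2
Step 3: thread B executes B1 (z = 1). Shared: x=1 y=2 z=1. PCs: A@0 B@1 C@2
Step 4: thread A executes A1 (y = z). Shared: x=1 y=1 z=1. PCs: A@1 B@1 C@2
Step 5: thread A executes A2 (x = y). Shared: x=1 y=1 z=1. PCs: A@2 B@1 C@2
Step 6: thread B executes B2 (x = x * 3). Shared: x=3 y=1 z=1. PCs: A@2 B@2 C@2
Step 7: thread B executes B3 (y = y * 2). Shared: x=3 y=2 z=1. PCs: A@2 B@3 C@2
Step 8: thread C executes C3 (z = x + 3). Shared: x=3 y=2 z=6. PCs: A@2 B@3 C@3
Step 9: thread C executes C4 (z = z * -1). Shared: x=3 y=2 z=-6. PCs: A@2 B@3 C@4
Step 10: thread A executes A3 (z = z * -1). Shared: x=3 y=2 z=6. PCs: A@3 B@3 C@4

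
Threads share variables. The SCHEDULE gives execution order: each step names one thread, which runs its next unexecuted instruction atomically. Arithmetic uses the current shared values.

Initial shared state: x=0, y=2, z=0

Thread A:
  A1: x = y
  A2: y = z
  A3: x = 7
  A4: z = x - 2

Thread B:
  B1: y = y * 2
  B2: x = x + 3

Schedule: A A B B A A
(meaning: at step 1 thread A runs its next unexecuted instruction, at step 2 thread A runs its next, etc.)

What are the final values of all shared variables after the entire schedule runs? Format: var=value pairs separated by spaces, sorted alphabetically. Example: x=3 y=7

Answer: x=7 y=0 z=5

Derivation:
Step 1: thread A executes A1 (x = y). Shared: x=2 y=2 z=0. PCs: A@1 B@0
Step 2: thread A executes A2 (y = z). Shared: x=2 y=0 z=0. PCs: A@2 B@0
Step 3: thread B executes B1 (y = y * 2). Shared: x=2 y=0 z=0. PCs: A@2 B@1
Step 4: thread B executes B2 (x = x + 3). Shared: x=5 y=0 z=0. PCs: A@2 B@2
Step 5: thread A executes A3 (x = 7). Shared: x=7 y=0 z=0. PCs: A@3 B@2
Step 6: thread A executes A4 (z = x - 2). Shared: x=7 y=0 z=5. PCs: A@4 B@2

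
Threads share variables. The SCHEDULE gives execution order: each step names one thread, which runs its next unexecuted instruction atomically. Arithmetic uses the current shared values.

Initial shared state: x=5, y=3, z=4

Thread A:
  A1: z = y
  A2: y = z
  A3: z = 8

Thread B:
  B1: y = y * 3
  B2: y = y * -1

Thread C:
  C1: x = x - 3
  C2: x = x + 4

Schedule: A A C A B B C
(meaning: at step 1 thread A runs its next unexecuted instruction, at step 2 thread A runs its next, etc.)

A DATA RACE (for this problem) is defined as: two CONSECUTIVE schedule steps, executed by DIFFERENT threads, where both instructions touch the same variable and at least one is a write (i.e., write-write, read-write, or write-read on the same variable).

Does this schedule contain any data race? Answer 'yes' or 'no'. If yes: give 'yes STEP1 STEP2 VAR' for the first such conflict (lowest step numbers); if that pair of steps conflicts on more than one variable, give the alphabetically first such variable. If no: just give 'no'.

Answer: no

Derivation:
Steps 1,2: same thread (A). No race.
Steps 2,3: A(r=z,w=y) vs C(r=x,w=x). No conflict.
Steps 3,4: C(r=x,w=x) vs A(r=-,w=z). No conflict.
Steps 4,5: A(r=-,w=z) vs B(r=y,w=y). No conflict.
Steps 5,6: same thread (B). No race.
Steps 6,7: B(r=y,w=y) vs C(r=x,w=x). No conflict.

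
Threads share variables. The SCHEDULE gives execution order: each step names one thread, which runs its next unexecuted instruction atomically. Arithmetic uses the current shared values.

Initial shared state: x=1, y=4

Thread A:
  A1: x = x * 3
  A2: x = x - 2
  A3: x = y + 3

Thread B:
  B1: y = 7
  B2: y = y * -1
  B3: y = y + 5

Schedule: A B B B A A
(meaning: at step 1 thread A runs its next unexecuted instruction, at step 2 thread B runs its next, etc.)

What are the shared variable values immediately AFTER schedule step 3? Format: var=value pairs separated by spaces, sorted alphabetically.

Step 1: thread A executes A1 (x = x * 3). Shared: x=3 y=4. PCs: A@1 B@0
Step 2: thread B executes B1 (y = 7). Shared: x=3 y=7. PCs: A@1 B@1
Step 3: thread B executes B2 (y = y * -1). Shared: x=3 y=-7. PCs: A@1 B@2

Answer: x=3 y=-7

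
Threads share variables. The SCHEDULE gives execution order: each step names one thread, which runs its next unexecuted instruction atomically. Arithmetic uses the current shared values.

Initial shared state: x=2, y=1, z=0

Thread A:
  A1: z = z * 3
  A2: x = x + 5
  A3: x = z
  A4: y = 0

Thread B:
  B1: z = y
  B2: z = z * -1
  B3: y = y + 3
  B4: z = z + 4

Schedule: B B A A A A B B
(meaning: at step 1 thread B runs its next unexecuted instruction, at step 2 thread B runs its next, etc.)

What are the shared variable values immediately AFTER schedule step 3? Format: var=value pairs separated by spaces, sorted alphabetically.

Answer: x=2 y=1 z=-3

Derivation:
Step 1: thread B executes B1 (z = y). Shared: x=2 y=1 z=1. PCs: A@0 B@1
Step 2: thread B executes B2 (z = z * -1). Shared: x=2 y=1 z=-1. PCs: A@0 B@2
Step 3: thread A executes A1 (z = z * 3). Shared: x=2 y=1 z=-3. PCs: A@1 B@2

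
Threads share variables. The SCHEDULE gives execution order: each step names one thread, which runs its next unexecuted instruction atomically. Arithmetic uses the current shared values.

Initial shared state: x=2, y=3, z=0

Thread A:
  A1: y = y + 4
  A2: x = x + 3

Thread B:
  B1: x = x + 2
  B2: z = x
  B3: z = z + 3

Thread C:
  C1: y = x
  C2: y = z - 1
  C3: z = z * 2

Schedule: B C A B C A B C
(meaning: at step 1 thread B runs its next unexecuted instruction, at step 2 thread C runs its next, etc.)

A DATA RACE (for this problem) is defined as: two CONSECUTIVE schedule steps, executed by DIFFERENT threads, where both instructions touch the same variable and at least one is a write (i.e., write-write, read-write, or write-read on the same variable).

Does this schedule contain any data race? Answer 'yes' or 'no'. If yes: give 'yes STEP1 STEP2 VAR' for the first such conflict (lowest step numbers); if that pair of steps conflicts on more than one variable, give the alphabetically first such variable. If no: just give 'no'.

Steps 1,2: B(x = x + 2) vs C(y = x). RACE on x (W-R).
Steps 2,3: C(y = x) vs A(y = y + 4). RACE on y (W-W).
Steps 3,4: A(r=y,w=y) vs B(r=x,w=z). No conflict.
Steps 4,5: B(z = x) vs C(y = z - 1). RACE on z (W-R).
Steps 5,6: C(r=z,w=y) vs A(r=x,w=x). No conflict.
Steps 6,7: A(r=x,w=x) vs B(r=z,w=z). No conflict.
Steps 7,8: B(z = z + 3) vs C(z = z * 2). RACE on z (W-W).
First conflict at steps 1,2.

Answer: yes 1 2 x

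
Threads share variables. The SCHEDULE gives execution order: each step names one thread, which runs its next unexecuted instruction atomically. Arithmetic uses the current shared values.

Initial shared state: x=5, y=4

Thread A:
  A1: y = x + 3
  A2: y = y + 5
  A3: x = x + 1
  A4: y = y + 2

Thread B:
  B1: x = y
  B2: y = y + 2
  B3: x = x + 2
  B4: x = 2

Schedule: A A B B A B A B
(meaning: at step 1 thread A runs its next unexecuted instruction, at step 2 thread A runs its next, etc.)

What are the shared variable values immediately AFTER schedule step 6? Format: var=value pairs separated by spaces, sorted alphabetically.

Step 1: thread A executes A1 (y = x + 3). Shared: x=5 y=8. PCs: A@1 B@0
Step 2: thread A executes A2 (y = y + 5). Shared: x=5 y=13. PCs: A@2 B@0
Step 3: thread B executes B1 (x = y). Shared: x=13 y=13. PCs: A@2 B@1
Step 4: thread B executes B2 (y = y + 2). Shared: x=13 y=15. PCs: A@2 B@2
Step 5: thread A executes A3 (x = x + 1). Shared: x=14 y=15. PCs: A@3 B@2
Step 6: thread B executes B3 (x = x + 2). Shared: x=16 y=15. PCs: A@3 B@3

Answer: x=16 y=15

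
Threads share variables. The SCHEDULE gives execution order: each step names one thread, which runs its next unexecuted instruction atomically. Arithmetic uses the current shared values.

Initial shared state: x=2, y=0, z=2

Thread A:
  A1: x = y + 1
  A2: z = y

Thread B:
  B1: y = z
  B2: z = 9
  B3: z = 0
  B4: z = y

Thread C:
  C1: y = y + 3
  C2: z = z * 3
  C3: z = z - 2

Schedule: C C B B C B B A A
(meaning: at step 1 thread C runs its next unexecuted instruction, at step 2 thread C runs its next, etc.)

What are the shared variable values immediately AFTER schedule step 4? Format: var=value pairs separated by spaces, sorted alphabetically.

Step 1: thread C executes C1 (y = y + 3). Shared: x=2 y=3 z=2. PCs: A@0 B@0 C@1
Step 2: thread C executes C2 (z = z * 3). Shared: x=2 y=3 z=6. PCs: A@0 B@0 C@2
Step 3: thread B executes B1 (y = z). Shared: x=2 y=6 z=6. PCs: A@0 B@1 C@2
Step 4: thread B executes B2 (z = 9). Shared: x=2 y=6 z=9. PCs: A@0 B@2 C@2

Answer: x=2 y=6 z=9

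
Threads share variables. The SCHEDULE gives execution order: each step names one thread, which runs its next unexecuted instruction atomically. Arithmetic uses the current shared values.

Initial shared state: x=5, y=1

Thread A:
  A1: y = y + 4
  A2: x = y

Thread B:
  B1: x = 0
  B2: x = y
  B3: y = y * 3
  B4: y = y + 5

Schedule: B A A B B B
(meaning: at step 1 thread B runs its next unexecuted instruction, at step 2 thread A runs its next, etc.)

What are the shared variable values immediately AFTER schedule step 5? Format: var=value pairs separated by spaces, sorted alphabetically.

Step 1: thread B executes B1 (x = 0). Shared: x=0 y=1. PCs: A@0 B@1
Step 2: thread A executes A1 (y = y + 4). Shared: x=0 y=5. PCs: A@1 B@1
Step 3: thread A executes A2 (x = y). Shared: x=5 y=5. PCs: A@2 B@1
Step 4: thread B executes B2 (x = y). Shared: x=5 y=5. PCs: A@2 B@2
Step 5: thread B executes B3 (y = y * 3). Shared: x=5 y=15. PCs: A@2 B@3

Answer: x=5 y=15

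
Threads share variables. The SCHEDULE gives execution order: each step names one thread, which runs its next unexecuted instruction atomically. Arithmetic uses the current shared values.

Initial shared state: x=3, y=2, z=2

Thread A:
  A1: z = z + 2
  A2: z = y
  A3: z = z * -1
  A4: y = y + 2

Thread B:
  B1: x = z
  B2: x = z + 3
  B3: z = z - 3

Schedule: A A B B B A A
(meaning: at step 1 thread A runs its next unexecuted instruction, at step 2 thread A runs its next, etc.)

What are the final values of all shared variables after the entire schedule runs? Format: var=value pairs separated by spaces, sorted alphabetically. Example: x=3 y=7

Answer: x=5 y=4 z=1

Derivation:
Step 1: thread A executes A1 (z = z + 2). Shared: x=3 y=2 z=4. PCs: A@1 B@0
Step 2: thread A executes A2 (z = y). Shared: x=3 y=2 z=2. PCs: A@2 B@0
Step 3: thread B executes B1 (x = z). Shared: x=2 y=2 z=2. PCs: A@2 B@1
Step 4: thread B executes B2 (x = z + 3). Shared: x=5 y=2 z=2. PCs: A@2 B@2
Step 5: thread B executes B3 (z = z - 3). Shared: x=5 y=2 z=-1. PCs: A@2 B@3
Step 6: thread A executes A3 (z = z * -1). Shared: x=5 y=2 z=1. PCs: A@3 B@3
Step 7: thread A executes A4 (y = y + 2). Shared: x=5 y=4 z=1. PCs: A@4 B@3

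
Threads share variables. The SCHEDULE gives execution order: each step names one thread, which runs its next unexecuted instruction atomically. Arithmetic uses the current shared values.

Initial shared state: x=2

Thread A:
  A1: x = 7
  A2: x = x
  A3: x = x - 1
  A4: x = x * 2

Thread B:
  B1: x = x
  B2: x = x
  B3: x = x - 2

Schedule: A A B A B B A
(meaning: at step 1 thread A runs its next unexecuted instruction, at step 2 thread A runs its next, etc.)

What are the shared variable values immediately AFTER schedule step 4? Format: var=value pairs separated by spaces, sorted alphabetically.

Answer: x=6

Derivation:
Step 1: thread A executes A1 (x = 7). Shared: x=7. PCs: A@1 B@0
Step 2: thread A executes A2 (x = x). Shared: x=7. PCs: A@2 B@0
Step 3: thread B executes B1 (x = x). Shared: x=7. PCs: A@2 B@1
Step 4: thread A executes A3 (x = x - 1). Shared: x=6. PCs: A@3 B@1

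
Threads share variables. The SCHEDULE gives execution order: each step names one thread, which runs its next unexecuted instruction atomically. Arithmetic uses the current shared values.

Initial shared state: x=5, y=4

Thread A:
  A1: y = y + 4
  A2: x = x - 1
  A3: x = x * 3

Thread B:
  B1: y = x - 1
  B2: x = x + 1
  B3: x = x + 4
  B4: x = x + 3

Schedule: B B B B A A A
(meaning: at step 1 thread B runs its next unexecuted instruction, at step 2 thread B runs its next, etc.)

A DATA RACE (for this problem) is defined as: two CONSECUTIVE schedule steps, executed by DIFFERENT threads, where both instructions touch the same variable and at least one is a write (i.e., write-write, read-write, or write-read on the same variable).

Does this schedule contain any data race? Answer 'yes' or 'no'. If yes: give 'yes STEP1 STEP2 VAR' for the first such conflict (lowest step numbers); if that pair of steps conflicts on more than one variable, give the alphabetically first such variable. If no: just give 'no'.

Steps 1,2: same thread (B). No race.
Steps 2,3: same thread (B). No race.
Steps 3,4: same thread (B). No race.
Steps 4,5: B(r=x,w=x) vs A(r=y,w=y). No conflict.
Steps 5,6: same thread (A). No race.
Steps 6,7: same thread (A). No race.

Answer: no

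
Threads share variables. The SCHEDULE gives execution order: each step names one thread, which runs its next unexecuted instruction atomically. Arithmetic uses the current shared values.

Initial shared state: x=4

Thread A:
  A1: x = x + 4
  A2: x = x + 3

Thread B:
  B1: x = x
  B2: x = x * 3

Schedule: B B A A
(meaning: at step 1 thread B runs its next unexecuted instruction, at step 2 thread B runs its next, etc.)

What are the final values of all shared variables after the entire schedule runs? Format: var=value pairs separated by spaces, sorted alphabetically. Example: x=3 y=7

Step 1: thread B executes B1 (x = x). Shared: x=4. PCs: A@0 B@1
Step 2: thread B executes B2 (x = x * 3). Shared: x=12. PCs: A@0 B@2
Step 3: thread A executes A1 (x = x + 4). Shared: x=16. PCs: A@1 B@2
Step 4: thread A executes A2 (x = x + 3). Shared: x=19. PCs: A@2 B@2

Answer: x=19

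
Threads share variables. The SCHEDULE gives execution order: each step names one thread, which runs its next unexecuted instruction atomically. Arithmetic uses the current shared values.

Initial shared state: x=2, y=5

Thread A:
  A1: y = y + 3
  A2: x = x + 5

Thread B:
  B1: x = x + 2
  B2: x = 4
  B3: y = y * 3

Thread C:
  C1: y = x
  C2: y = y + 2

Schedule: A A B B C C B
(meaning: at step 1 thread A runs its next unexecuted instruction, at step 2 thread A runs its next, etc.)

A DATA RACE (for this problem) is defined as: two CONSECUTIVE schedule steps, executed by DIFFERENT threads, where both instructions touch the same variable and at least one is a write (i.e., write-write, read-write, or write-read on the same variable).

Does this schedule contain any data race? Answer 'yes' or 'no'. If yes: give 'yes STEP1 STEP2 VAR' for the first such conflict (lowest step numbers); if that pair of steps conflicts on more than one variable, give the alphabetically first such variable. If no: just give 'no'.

Steps 1,2: same thread (A). No race.
Steps 2,3: A(x = x + 5) vs B(x = x + 2). RACE on x (W-W).
Steps 3,4: same thread (B). No race.
Steps 4,5: B(x = 4) vs C(y = x). RACE on x (W-R).
Steps 5,6: same thread (C). No race.
Steps 6,7: C(y = y + 2) vs B(y = y * 3). RACE on y (W-W).
First conflict at steps 2,3.

Answer: yes 2 3 x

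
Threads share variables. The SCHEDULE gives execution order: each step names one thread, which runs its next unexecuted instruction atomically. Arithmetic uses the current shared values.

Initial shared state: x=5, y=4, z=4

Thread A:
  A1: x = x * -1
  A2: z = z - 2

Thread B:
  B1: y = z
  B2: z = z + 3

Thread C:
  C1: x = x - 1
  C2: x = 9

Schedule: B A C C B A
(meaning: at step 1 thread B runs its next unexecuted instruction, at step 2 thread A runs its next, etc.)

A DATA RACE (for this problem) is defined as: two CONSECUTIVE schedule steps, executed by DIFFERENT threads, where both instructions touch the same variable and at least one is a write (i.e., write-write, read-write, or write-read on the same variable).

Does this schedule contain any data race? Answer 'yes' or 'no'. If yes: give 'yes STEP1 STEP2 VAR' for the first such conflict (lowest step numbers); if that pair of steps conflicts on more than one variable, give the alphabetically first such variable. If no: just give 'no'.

Answer: yes 2 3 x

Derivation:
Steps 1,2: B(r=z,w=y) vs A(r=x,w=x). No conflict.
Steps 2,3: A(x = x * -1) vs C(x = x - 1). RACE on x (W-W).
Steps 3,4: same thread (C). No race.
Steps 4,5: C(r=-,w=x) vs B(r=z,w=z). No conflict.
Steps 5,6: B(z = z + 3) vs A(z = z - 2). RACE on z (W-W).
First conflict at steps 2,3.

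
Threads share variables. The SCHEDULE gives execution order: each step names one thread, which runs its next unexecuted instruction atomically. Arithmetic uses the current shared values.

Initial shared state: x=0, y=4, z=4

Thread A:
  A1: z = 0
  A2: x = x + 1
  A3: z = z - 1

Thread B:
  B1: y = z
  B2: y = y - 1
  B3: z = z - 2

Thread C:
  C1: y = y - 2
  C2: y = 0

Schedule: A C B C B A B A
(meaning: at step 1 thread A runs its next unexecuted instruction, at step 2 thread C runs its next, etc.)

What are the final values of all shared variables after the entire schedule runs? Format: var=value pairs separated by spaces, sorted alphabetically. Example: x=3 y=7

Answer: x=1 y=-1 z=-3

Derivation:
Step 1: thread A executes A1 (z = 0). Shared: x=0 y=4 z=0. PCs: A@1 B@0 C@0
Step 2: thread C executes C1 (y = y - 2). Shared: x=0 y=2 z=0. PCs: A@1 B@0 C@1
Step 3: thread B executes B1 (y = z). Shared: x=0 y=0 z=0. PCs: A@1 B@1 C@1
Step 4: thread C executes C2 (y = 0). Shared: x=0 y=0 z=0. PCs: A@1 B@1 C@2
Step 5: thread B executes B2 (y = y - 1). Shared: x=0 y=-1 z=0. PCs: A@1 B@2 C@2
Step 6: thread A executes A2 (x = x + 1). Shared: x=1 y=-1 z=0. PCs: A@2 B@2 C@2
Step 7: thread B executes B3 (z = z - 2). Shared: x=1 y=-1 z=-2. PCs: A@2 B@3 C@2
Step 8: thread A executes A3 (z = z - 1). Shared: x=1 y=-1 z=-3. PCs: A@3 B@3 C@2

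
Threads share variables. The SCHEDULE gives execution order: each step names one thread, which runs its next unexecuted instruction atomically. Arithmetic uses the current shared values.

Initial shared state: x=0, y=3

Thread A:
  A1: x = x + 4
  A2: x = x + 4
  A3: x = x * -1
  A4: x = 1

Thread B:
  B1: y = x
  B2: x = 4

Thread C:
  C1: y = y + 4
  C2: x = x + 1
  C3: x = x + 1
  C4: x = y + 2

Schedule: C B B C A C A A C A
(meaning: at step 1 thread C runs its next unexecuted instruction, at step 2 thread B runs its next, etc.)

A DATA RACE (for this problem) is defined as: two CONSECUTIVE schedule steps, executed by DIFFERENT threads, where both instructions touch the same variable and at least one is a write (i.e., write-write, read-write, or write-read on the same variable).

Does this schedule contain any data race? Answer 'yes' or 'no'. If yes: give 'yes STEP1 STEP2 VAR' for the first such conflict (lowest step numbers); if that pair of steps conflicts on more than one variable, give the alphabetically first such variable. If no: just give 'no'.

Answer: yes 1 2 y

Derivation:
Steps 1,2: C(y = y + 4) vs B(y = x). RACE on y (W-W).
Steps 2,3: same thread (B). No race.
Steps 3,4: B(x = 4) vs C(x = x + 1). RACE on x (W-W).
Steps 4,5: C(x = x + 1) vs A(x = x + 4). RACE on x (W-W).
Steps 5,6: A(x = x + 4) vs C(x = x + 1). RACE on x (W-W).
Steps 6,7: C(x = x + 1) vs A(x = x + 4). RACE on x (W-W).
Steps 7,8: same thread (A). No race.
Steps 8,9: A(x = x * -1) vs C(x = y + 2). RACE on x (W-W).
Steps 9,10: C(x = y + 2) vs A(x = 1). RACE on x (W-W).
First conflict at steps 1,2.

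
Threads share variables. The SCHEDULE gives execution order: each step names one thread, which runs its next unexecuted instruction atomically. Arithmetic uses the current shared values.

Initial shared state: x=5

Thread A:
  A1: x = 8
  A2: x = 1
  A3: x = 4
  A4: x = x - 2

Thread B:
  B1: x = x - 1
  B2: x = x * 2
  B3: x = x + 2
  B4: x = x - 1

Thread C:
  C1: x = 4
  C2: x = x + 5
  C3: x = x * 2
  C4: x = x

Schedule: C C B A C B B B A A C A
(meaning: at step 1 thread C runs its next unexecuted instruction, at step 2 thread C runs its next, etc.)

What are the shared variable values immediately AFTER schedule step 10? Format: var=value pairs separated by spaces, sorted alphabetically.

Step 1: thread C executes C1 (x = 4). Shared: x=4. PCs: A@0 B@0 C@1
Step 2: thread C executes C2 (x = x + 5). Shared: x=9. PCs: A@0 B@0 C@2
Step 3: thread B executes B1 (x = x - 1). Shared: x=8. PCs: A@0 B@1 C@2
Step 4: thread A executes A1 (x = 8). Shared: x=8. PCs: A@1 B@1 C@2
Step 5: thread C executes C3 (x = x * 2). Shared: x=16. PCs: A@1 B@1 C@3
Step 6: thread B executes B2 (x = x * 2). Shared: x=32. PCs: A@1 B@2 C@3
Step 7: thread B executes B3 (x = x + 2). Shared: x=34. PCs: A@1 B@3 C@3
Step 8: thread B executes B4 (x = x - 1). Shared: x=33. PCs: A@1 B@4 C@3
Step 9: thread A executes A2 (x = 1). Shared: x=1. PCs: A@2 B@4 C@3
Step 10: thread A executes A3 (x = 4). Shared: x=4. PCs: A@3 B@4 C@3

Answer: x=4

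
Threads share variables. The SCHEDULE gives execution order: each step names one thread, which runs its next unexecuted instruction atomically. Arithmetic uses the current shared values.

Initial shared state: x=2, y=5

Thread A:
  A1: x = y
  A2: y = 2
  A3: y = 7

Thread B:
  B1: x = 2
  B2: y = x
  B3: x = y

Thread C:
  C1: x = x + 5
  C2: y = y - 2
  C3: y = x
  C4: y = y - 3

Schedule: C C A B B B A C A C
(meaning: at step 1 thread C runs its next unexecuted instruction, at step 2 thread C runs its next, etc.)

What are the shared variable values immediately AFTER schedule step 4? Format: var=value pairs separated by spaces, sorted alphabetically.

Step 1: thread C executes C1 (x = x + 5). Shared: x=7 y=5. PCs: A@0 B@0 C@1
Step 2: thread C executes C2 (y = y - 2). Shared: x=7 y=3. PCs: A@0 B@0 C@2
Step 3: thread A executes A1 (x = y). Shared: x=3 y=3. PCs: A@1 B@0 C@2
Step 4: thread B executes B1 (x = 2). Shared: x=2 y=3. PCs: A@1 B@1 C@2

Answer: x=2 y=3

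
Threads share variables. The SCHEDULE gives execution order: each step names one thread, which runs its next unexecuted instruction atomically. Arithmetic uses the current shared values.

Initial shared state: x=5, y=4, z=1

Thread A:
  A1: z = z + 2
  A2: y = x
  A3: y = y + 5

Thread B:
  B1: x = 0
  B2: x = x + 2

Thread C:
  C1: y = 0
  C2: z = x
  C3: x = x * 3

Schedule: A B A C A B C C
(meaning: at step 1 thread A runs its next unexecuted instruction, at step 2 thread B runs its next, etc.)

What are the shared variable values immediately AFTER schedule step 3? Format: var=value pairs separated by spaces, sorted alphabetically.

Step 1: thread A executes A1 (z = z + 2). Shared: x=5 y=4 z=3. PCs: A@1 B@0 C@0
Step 2: thread B executes B1 (x = 0). Shared: x=0 y=4 z=3. PCs: A@1 B@1 C@0
Step 3: thread A executes A2 (y = x). Shared: x=0 y=0 z=3. PCs: A@2 B@1 C@0

Answer: x=0 y=0 z=3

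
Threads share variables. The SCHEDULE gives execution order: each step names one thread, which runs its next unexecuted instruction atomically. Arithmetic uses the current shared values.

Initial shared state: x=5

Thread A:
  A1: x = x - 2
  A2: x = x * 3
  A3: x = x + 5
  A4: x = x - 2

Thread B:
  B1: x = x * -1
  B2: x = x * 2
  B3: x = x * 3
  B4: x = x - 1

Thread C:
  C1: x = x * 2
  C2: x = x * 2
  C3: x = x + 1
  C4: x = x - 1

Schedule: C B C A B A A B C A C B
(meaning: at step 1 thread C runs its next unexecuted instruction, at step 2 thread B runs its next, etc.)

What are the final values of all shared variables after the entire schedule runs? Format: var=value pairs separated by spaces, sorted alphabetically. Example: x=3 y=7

Step 1: thread C executes C1 (x = x * 2). Shared: x=10. PCs: A@0 B@0 C@1
Step 2: thread B executes B1 (x = x * -1). Shared: x=-10. PCs: A@0 B@1 C@1
Step 3: thread C executes C2 (x = x * 2). Shared: x=-20. PCs: A@0 B@1 C@2
Step 4: thread A executes A1 (x = x - 2). Shared: x=-22. PCs: A@1 B@1 C@2
Step 5: thread B executes B2 (x = x * 2). Shared: x=-44. PCs: A@1 B@2 C@2
Step 6: thread A executes A2 (x = x * 3). Shared: x=-132. PCs: A@2 B@2 C@2
Step 7: thread A executes A3 (x = x + 5). Shared: x=-127. PCs: A@3 B@2 C@2
Step 8: thread B executes B3 (x = x * 3). Shared: x=-381. PCs: A@3 B@3 C@2
Step 9: thread C executes C3 (x = x + 1). Shared: x=-380. PCs: A@3 B@3 C@3
Step 10: thread A executes A4 (x = x - 2). Shared: x=-382. PCs: A@4 B@3 C@3
Step 11: thread C executes C4 (x = x - 1). Shared: x=-383. PCs: A@4 B@3 C@4
Step 12: thread B executes B4 (x = x - 1). Shared: x=-384. PCs: A@4 B@4 C@4

Answer: x=-384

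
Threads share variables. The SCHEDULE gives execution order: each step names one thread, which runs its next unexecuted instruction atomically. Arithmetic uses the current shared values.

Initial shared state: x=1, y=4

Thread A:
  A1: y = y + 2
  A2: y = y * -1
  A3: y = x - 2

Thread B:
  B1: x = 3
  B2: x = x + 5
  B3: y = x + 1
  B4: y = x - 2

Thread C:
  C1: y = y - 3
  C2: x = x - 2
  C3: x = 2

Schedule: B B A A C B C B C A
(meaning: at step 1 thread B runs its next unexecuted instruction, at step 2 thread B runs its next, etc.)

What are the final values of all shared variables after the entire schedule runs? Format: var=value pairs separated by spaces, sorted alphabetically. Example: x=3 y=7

Step 1: thread B executes B1 (x = 3). Shared: x=3 y=4. PCs: A@0 B@1 C@0
Step 2: thread B executes B2 (x = x + 5). Shared: x=8 y=4. PCs: A@0 B@2 C@0
Step 3: thread A executes A1 (y = y + 2). Shared: x=8 y=6. PCs: A@1 B@2 C@0
Step 4: thread A executes A2 (y = y * -1). Shared: x=8 y=-6. PCs: A@2 B@2 C@0
Step 5: thread C executes C1 (y = y - 3). Shared: x=8 y=-9. PCs: A@2 B@2 C@1
Step 6: thread B executes B3 (y = x + 1). Shared: x=8 y=9. PCs: A@2 B@3 C@1
Step 7: thread C executes C2 (x = x - 2). Shared: x=6 y=9. PCs: A@2 B@3 C@2
Step 8: thread B executes B4 (y = x - 2). Shared: x=6 y=4. PCs: A@2 B@4 C@2
Step 9: thread C executes C3 (x = 2). Shared: x=2 y=4. PCs: A@2 B@4 C@3
Step 10: thread A executes A3 (y = x - 2). Shared: x=2 y=0. PCs: A@3 B@4 C@3

Answer: x=2 y=0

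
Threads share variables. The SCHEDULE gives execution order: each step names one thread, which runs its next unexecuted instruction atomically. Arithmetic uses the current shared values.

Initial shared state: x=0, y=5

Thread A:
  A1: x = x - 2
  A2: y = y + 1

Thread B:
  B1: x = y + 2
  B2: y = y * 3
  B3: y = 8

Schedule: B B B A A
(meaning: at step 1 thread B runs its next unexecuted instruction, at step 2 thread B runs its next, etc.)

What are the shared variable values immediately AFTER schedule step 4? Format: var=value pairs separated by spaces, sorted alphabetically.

Answer: x=5 y=8

Derivation:
Step 1: thread B executes B1 (x = y + 2). Shared: x=7 y=5. PCs: A@0 B@1
Step 2: thread B executes B2 (y = y * 3). Shared: x=7 y=15. PCs: A@0 B@2
Step 3: thread B executes B3 (y = 8). Shared: x=7 y=8. PCs: A@0 B@3
Step 4: thread A executes A1 (x = x - 2). Shared: x=5 y=8. PCs: A@1 B@3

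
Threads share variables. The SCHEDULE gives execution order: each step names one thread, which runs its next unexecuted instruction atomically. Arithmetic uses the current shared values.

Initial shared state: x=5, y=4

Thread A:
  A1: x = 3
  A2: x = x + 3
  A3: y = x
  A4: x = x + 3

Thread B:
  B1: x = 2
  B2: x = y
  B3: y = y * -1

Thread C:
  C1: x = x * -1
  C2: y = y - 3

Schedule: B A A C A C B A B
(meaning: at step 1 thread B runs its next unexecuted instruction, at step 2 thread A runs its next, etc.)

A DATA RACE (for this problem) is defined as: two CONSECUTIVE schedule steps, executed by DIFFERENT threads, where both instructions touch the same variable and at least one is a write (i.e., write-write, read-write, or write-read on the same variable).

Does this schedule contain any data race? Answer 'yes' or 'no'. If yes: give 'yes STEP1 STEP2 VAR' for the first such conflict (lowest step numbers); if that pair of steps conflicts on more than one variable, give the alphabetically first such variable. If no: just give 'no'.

Answer: yes 1 2 x

Derivation:
Steps 1,2: B(x = 2) vs A(x = 3). RACE on x (W-W).
Steps 2,3: same thread (A). No race.
Steps 3,4: A(x = x + 3) vs C(x = x * -1). RACE on x (W-W).
Steps 4,5: C(x = x * -1) vs A(y = x). RACE on x (W-R).
Steps 5,6: A(y = x) vs C(y = y - 3). RACE on y (W-W).
Steps 6,7: C(y = y - 3) vs B(x = y). RACE on y (W-R).
Steps 7,8: B(x = y) vs A(x = x + 3). RACE on x (W-W).
Steps 8,9: A(r=x,w=x) vs B(r=y,w=y). No conflict.
First conflict at steps 1,2.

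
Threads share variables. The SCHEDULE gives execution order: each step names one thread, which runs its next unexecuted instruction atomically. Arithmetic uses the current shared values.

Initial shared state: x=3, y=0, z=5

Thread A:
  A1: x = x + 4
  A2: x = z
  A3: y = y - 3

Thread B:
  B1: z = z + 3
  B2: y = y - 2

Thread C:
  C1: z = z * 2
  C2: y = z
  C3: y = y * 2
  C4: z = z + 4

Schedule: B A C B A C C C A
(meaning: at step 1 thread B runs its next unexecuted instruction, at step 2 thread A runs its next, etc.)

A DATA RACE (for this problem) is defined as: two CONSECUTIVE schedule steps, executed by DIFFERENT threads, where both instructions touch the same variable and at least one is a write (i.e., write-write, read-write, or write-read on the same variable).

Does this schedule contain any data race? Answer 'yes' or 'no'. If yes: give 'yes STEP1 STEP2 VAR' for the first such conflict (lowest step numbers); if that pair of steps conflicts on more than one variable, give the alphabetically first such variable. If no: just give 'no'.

Steps 1,2: B(r=z,w=z) vs A(r=x,w=x). No conflict.
Steps 2,3: A(r=x,w=x) vs C(r=z,w=z). No conflict.
Steps 3,4: C(r=z,w=z) vs B(r=y,w=y). No conflict.
Steps 4,5: B(r=y,w=y) vs A(r=z,w=x). No conflict.
Steps 5,6: A(r=z,w=x) vs C(r=z,w=y). No conflict.
Steps 6,7: same thread (C). No race.
Steps 7,8: same thread (C). No race.
Steps 8,9: C(r=z,w=z) vs A(r=y,w=y). No conflict.

Answer: no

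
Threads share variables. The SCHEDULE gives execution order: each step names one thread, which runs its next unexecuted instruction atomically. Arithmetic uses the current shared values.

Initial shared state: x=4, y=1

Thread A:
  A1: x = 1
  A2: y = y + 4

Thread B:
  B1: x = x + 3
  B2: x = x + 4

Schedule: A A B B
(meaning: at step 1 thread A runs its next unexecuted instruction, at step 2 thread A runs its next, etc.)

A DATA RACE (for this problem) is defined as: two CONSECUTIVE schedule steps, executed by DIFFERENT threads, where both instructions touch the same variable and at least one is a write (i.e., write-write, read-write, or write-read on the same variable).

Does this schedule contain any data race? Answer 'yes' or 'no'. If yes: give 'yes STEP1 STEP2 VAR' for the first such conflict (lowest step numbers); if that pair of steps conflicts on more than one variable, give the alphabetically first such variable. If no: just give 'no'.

Answer: no

Derivation:
Steps 1,2: same thread (A). No race.
Steps 2,3: A(r=y,w=y) vs B(r=x,w=x). No conflict.
Steps 3,4: same thread (B). No race.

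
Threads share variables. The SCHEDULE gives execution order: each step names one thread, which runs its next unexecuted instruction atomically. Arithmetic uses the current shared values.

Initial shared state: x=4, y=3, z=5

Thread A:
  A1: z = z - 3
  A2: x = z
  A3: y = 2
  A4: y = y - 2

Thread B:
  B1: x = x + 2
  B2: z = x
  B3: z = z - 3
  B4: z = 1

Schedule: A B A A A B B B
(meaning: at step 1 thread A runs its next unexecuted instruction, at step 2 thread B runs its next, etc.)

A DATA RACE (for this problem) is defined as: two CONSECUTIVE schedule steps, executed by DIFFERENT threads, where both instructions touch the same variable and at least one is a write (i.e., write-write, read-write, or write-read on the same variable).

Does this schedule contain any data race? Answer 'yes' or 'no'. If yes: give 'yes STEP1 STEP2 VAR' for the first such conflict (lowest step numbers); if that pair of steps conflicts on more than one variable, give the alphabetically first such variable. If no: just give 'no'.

Steps 1,2: A(r=z,w=z) vs B(r=x,w=x). No conflict.
Steps 2,3: B(x = x + 2) vs A(x = z). RACE on x (W-W).
Steps 3,4: same thread (A). No race.
Steps 4,5: same thread (A). No race.
Steps 5,6: A(r=y,w=y) vs B(r=x,w=z). No conflict.
Steps 6,7: same thread (B). No race.
Steps 7,8: same thread (B). No race.
First conflict at steps 2,3.

Answer: yes 2 3 x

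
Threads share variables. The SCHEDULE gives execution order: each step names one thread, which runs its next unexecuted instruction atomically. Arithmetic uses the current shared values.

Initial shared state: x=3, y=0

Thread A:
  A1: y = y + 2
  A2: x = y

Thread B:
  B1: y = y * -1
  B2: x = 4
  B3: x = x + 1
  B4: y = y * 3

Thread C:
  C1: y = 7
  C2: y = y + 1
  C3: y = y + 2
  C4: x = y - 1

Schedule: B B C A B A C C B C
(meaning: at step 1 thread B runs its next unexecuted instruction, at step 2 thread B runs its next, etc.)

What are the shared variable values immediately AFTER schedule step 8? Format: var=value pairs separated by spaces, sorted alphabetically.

Step 1: thread B executes B1 (y = y * -1). Shared: x=3 y=0. PCs: A@0 B@1 C@0
Step 2: thread B executes B2 (x = 4). Shared: x=4 y=0. PCs: A@0 B@2 C@0
Step 3: thread C executes C1 (y = 7). Shared: x=4 y=7. PCs: A@0 B@2 C@1
Step 4: thread A executes A1 (y = y + 2). Shared: x=4 y=9. PCs: A@1 B@2 C@1
Step 5: thread B executes B3 (x = x + 1). Shared: x=5 y=9. PCs: A@1 B@3 C@1
Step 6: thread A executes A2 (x = y). Shared: x=9 y=9. PCs: A@2 B@3 C@1
Step 7: thread C executes C2 (y = y + 1). Shared: x=9 y=10. PCs: A@2 B@3 C@2
Step 8: thread C executes C3 (y = y + 2). Shared: x=9 y=12. PCs: A@2 B@3 C@3

Answer: x=9 y=12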